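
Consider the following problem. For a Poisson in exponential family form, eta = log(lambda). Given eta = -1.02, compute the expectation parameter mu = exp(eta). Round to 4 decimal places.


Expectation parameter for Poisson exponential family:
mu = exp(eta).
eta = -1.02.
mu = exp(-1.02) = 0.3606

0.3606


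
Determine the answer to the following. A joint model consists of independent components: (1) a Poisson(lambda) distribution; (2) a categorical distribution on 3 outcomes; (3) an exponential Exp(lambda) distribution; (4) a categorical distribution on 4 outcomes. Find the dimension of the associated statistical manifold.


The dimension of a statistical manifold equals the number of free
(independent) real parameters of the model. For a product of independent
blocks the parameter counts add.
- Poisson (lambda): 1.
- categorical on 3 outcomes (probabilities sum to 1): 3-1 = 2.
- exponential (lambda): 1.
- categorical on 4 outcomes (probabilities sum to 1): 4-1 = 3.
Total = 1 + 2 + 1 + 3 = 7.
Dimension = 7

7


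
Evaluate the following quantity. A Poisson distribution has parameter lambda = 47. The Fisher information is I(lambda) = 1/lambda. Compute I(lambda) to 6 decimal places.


Fisher information for Poisson: I(lambda) = 1/lambda.
lambda = 47.
I(lambda) = 1/47 = 0.021277

0.021277


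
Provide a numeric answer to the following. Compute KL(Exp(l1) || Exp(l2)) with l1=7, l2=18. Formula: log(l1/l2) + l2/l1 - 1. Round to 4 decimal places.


KL divergence for exponential family:
KL = log(l1/l2) + l2/l1 - 1.
log(7/18) = -0.944462.
18/7 = 2.571429.
KL = -0.944462 + 2.571429 - 1 = 0.6270

0.6270


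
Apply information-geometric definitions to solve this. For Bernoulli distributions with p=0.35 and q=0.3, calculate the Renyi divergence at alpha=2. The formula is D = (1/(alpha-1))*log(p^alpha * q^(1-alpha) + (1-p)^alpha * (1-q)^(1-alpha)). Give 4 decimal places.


Renyi divergence of order alpha between Bernoulli distributions:
D = (1/(alpha-1))*log(p^alpha * q^(1-alpha) + (1-p)^alpha * (1-q)^(1-alpha)).
alpha = 2, p = 0.35, q = 0.3.
p^alpha * q^(1-alpha) = 0.35^2 * 0.3^-1 = 0.408333.
(1-p)^alpha * (1-q)^(1-alpha) = 0.65^2 * 0.7^-1 = 0.603571.
sum = 0.408333 + 0.603571 = 1.011905.
D = (1/1)*log(1.011905) = 0.0118

0.0118


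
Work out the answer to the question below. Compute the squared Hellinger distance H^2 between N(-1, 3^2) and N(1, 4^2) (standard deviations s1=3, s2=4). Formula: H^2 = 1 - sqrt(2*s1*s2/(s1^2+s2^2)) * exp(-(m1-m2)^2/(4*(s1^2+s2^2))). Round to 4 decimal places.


Squared Hellinger distance for Gaussians:
H^2 = 1 - sqrt(2*s1*s2/(s1^2+s2^2)) * exp(-(m1-m2)^2/(4*(s1^2+s2^2))).
s1^2 = 9, s2^2 = 16, s1^2+s2^2 = 25.
sqrt(2*3*4/(25)) = 0.979796.
(m1-m2)^2 = (-2)^2 = 4.
exp(-4/(4*25)) = exp(-0.04) = 0.960789.
H^2 = 1 - 0.979796*0.960789 = 0.0586

0.0586


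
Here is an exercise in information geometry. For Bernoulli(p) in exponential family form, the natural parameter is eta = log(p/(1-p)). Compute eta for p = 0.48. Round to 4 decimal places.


Natural parameter for Bernoulli: eta = log(p/(1-p)).
p = 0.48, 1-p = 0.52.
p/(1-p) = 0.923077.
eta = log(0.923077) = -0.0800

-0.0800


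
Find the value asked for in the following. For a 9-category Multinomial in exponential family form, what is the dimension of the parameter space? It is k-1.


Exponential family dimension calculation:
For Multinomial with k=9 categories, dim = k-1 = 8.

8


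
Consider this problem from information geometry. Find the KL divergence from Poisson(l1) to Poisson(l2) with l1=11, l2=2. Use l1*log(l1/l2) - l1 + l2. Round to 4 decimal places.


KL divergence for Poisson:
KL = l1*log(l1/l2) - l1 + l2.
l1 = 11, l2 = 2.
log(11/2) = 1.704748.
l1*log(l1/l2) = 11 * 1.704748 = 18.752229.
KL = 18.752229 - 11 + 2 = 9.7522

9.7522


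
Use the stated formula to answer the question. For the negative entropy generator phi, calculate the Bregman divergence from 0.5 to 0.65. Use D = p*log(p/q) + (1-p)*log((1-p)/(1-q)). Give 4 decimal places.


Bregman divergence with negative entropy generator:
D = p*log(p/q) + (1-p)*log((1-p)/(1-q)).
p = 0.5, q = 0.65.
p*log(p/q) = 0.5*log(0.5/0.65) = -0.131182.
(1-p)*log((1-p)/(1-q)) = 0.5*log(0.5/0.35) = 0.178337.
D = -0.131182 + 0.178337 = 0.0472

0.0472


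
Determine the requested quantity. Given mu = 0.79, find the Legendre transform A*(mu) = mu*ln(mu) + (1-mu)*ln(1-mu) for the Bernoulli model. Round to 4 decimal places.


Legendre transform for Bernoulli:
A*(mu) = mu*log(mu) + (1-mu)*log(1-mu).
mu = 0.79, 1-mu = 0.21.
mu*log(mu) = 0.79*log(0.79) = -0.186221.
(1-mu)*log(1-mu) = 0.21*log(0.21) = -0.327736.
A* = -0.186221 + -0.327736 = -0.5140

-0.5140


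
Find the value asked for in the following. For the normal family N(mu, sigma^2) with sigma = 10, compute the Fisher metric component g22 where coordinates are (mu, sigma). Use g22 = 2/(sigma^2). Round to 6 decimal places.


For the 2-parameter normal family, the Fisher metric has:
  g11 = 1/sigma^2, g22 = 2/sigma^2.
sigma = 10, sigma^2 = 100.
g22 = 0.020000

0.020000


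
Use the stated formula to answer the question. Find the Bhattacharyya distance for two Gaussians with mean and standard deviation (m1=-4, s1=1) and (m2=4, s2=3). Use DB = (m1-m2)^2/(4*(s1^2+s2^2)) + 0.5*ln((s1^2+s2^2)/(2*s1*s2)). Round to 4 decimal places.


Bhattacharyya distance between two Gaussians:
DB = (m1-m2)^2/(4*(s1^2+s2^2)) + (1/2)*ln((s1^2+s2^2)/(2*s1*s2)).
(m1-m2)^2 = (-8)^2 = 64.
s1^2+s2^2 = 1 + 9 = 10.
term1 = 64/40 = 1.6.
term2 = 0.5*ln(10/6.0) = 0.255413.
DB = 1.6 + 0.255413 = 1.8554

1.8554


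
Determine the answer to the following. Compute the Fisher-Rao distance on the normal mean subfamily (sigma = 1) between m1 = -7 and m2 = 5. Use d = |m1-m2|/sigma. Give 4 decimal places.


On the fixed-variance normal subfamily, geodesic distance = |m1-m2|/sigma.
|-7 - 5| = 12.
sigma = 1.
d = 12/1 = 12.0000

12.0000


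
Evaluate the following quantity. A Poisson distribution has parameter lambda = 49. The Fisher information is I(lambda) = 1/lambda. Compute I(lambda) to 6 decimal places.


Fisher information for Poisson: I(lambda) = 1/lambda.
lambda = 49.
I(lambda) = 1/49 = 0.020408

0.020408


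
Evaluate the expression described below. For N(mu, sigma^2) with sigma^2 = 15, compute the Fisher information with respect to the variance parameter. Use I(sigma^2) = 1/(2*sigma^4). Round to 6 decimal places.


Fisher information for variance: I(sigma^2) = 1/(2*sigma^4).
sigma^2 = 15, so sigma^4 = 225.
I = 1/(2*225) = 1/450 = 0.002222

0.002222


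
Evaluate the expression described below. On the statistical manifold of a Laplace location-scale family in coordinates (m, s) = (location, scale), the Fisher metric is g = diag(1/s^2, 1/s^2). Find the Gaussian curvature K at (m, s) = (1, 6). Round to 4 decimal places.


The metric has the form g = (A dm^2 + B ds^2)/s^2 with A = 1, B = 1.
Substitute u = sqrt(A/B)*m: g = B*(du^2 + ds^2)/s^2, i.e. B times the
Poincare upper half-plane metric, which has constant Gaussian curvature -1.
Scaling a 2D metric by a constant c divides the Gaussian curvature by c,
so K = -1/B = -1/(1) = -1.0000 everywhere (the point (m, s) = (1, 6) is irrelevant:
the curvature is constant).
The requested Gaussian curvature is K = -1.0000.

-1.0000


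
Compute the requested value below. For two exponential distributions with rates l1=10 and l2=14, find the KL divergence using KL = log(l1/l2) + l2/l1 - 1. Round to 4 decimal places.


KL divergence for exponential family:
KL = log(l1/l2) + l2/l1 - 1.
log(10/14) = -0.336472.
14/10 = 1.4.
KL = -0.336472 + 1.4 - 1 = 0.0635

0.0635


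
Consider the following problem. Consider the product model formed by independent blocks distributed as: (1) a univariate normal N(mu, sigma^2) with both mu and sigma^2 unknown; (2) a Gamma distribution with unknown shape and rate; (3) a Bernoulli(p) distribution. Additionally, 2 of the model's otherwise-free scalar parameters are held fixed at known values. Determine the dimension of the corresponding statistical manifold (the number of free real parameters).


The dimension of a statistical manifold equals the number of free
(independent) real parameters of the model. For a product of independent
blocks the parameter counts add.
- normal (mu, sigma^2): 2.
- Gamma (shape, rate): 2.
- Bernoulli (p): 1.
Total = 2 + 2 + 1 = 5.
2 parameter(s) fixed at known values: 5 - 2 = 3.
Dimension = 3

3


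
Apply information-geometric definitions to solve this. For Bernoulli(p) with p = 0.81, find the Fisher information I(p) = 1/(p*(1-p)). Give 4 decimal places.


For Bernoulli(p), Fisher information is I(p) = 1/(p*(1-p)).
p = 0.81, 1-p = 0.19.
p*(1-p) = 0.1539.
I(p) = 1/0.1539 = 6.4977

6.4977


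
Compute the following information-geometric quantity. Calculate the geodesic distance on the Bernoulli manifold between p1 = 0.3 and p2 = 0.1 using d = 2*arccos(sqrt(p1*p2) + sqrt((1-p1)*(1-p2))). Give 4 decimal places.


Geodesic distance on Bernoulli manifold:
d(p1,p2) = 2*arccos(sqrt(p1*p2) + sqrt((1-p1)*(1-p2))).
sqrt(p1*p2) = sqrt(0.3*0.1) = 0.173205.
sqrt((1-p1)*(1-p2)) = sqrt(0.7*0.9) = 0.793725.
arg = 0.173205 + 0.793725 = 0.96693.
d = 2*arccos(0.96693) = 0.5158

0.5158


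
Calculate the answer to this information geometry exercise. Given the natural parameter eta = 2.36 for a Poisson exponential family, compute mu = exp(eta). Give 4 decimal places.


Expectation parameter for Poisson exponential family:
mu = exp(eta).
eta = 2.36.
mu = exp(2.36) = 10.5910

10.5910


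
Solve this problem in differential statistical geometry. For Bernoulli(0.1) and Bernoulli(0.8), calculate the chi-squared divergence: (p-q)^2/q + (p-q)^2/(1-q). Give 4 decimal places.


Chi-squared divergence between Bernoulli distributions:
chi^2 = (p-q)^2/q + (p-q)^2/(1-q).
p = 0.1, q = 0.8, p-q = -0.7.
(p-q)^2 = 0.49.
term1 = 0.49/0.8 = 0.6125.
term2 = 0.49/0.2 = 2.45.
chi^2 = 0.6125 + 2.45 = 3.0625

3.0625


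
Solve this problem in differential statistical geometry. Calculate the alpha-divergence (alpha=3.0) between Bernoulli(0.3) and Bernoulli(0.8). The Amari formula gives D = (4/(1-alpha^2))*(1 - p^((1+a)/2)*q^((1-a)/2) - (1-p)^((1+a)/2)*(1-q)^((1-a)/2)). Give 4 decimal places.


Amari alpha-divergence:
D = (4/(1-alpha^2))*(1 - p^((1+a)/2)*q^((1-a)/2) - (1-p)^((1+a)/2)*(1-q)^((1-a)/2)).
alpha = 3.0, p = 0.3, q = 0.8.
e1 = (1+alpha)/2 = 2.0, e2 = (1-alpha)/2 = -1.0.
t1 = p^e1 * q^e2 = 0.3^2.0 * 0.8^-1.0 = 0.1125.
t2 = (1-p)^e1 * (1-q)^e2 = 0.7^2.0 * 0.2^-1.0 = 2.45.
4/(1-alpha^2) = -0.5.
D = -0.5*(1 - 0.1125 - 2.45) = 0.7813

0.7813


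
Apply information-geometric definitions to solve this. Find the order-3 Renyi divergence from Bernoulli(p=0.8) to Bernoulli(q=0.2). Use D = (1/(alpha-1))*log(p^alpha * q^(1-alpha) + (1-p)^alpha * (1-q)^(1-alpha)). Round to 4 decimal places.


Renyi divergence of order alpha between Bernoulli distributions:
D = (1/(alpha-1))*log(p^alpha * q^(1-alpha) + (1-p)^alpha * (1-q)^(1-alpha)).
alpha = 3, p = 0.8, q = 0.2.
p^alpha * q^(1-alpha) = 0.8^3 * 0.2^-2 = 12.8.
(1-p)^alpha * (1-q)^(1-alpha) = 0.2^3 * 0.8^-2 = 0.0125.
sum = 12.8 + 0.0125 = 12.8125.
D = (1/2)*log(12.8125) = 1.2752

1.2752


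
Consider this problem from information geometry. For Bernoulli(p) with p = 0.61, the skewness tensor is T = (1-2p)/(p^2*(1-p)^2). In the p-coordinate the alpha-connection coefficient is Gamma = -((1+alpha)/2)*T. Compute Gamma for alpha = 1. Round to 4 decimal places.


Skewness (Amari-Chentsov) tensor: T = (1-2p)/(p^2*(1-p)^2).
p = 0.61, 1-2p = -0.22, p^2 = 0.3721, (1-p)^2 = 0.1521.
T = -0.22/(0.3721 * 0.1521) = -3.887172.
In the p-coordinate, Gamma^(alpha) = Gamma^(0) - (alpha/2)*T with Gamma^(0) = (1/2)*g'(p) = -T/2,
so Gamma^(alpha) = -((1+alpha)/2)*T.
alpha = 1, -(1+alpha)/2 = -1.0.
Gamma = -1.0 * -3.887172 = 3.8872

3.8872


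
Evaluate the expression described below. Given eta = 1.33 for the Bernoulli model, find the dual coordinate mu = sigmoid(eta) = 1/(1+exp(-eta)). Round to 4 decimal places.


Dual coordinate (expectation parameter) for Bernoulli:
mu = 1/(1+exp(-eta)).
eta = 1.33.
exp(-eta) = exp(-1.33) = 0.264477.
mu = 1/(1+0.264477) = 0.7908

0.7908


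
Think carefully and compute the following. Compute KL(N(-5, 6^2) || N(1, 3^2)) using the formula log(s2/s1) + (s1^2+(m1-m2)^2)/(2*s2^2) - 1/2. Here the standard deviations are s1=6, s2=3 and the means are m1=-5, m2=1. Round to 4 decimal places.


KL divergence between normal distributions:
KL = log(s2/s1) + (s1^2 + (m1-m2)^2)/(2*s2^2) - 1/2.
log(3/6) = -0.693147.
(6^2 + (-5-1)^2)/(2*3^2) = (36 + 36)/18 = 4.0.
KL = -0.693147 + 4.0 - 0.5 = 2.8069

2.8069


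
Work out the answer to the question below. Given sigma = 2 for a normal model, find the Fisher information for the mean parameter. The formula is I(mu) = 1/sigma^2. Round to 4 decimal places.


The Fisher information for the mean of a normal distribution is I(mu) = 1/sigma^2.
sigma = 2, so sigma^2 = 4.
I(mu) = 1/4 = 0.2500

0.2500


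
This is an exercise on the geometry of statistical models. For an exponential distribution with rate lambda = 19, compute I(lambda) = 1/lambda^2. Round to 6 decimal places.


Fisher information for exponential: I(lambda) = 1/lambda^2.
lambda = 19, lambda^2 = 361.
I = 1/361 = 0.002770

0.002770


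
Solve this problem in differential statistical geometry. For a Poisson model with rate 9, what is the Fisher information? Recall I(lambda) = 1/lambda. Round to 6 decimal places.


Fisher information for Poisson: I(lambda) = 1/lambda.
lambda = 9.
I(lambda) = 1/9 = 0.111111

0.111111


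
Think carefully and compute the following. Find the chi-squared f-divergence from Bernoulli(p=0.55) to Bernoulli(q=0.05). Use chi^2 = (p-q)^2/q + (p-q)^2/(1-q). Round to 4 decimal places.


Chi-squared divergence between Bernoulli distributions:
chi^2 = (p-q)^2/q + (p-q)^2/(1-q).
p = 0.55, q = 0.05, p-q = 0.5.
(p-q)^2 = 0.25.
term1 = 0.25/0.05 = 5.0.
term2 = 0.25/0.95 = 0.263158.
chi^2 = 5.0 + 0.263158 = 5.2632

5.2632


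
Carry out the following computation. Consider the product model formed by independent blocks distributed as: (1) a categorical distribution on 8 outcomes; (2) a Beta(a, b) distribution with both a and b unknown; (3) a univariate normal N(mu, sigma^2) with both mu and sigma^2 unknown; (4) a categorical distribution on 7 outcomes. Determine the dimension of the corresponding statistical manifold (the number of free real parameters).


The dimension of a statistical manifold equals the number of free
(independent) real parameters of the model. For a product of independent
blocks the parameter counts add.
- categorical on 8 outcomes (probabilities sum to 1): 8-1 = 7.
- Beta (a, b): 2.
- normal (mu, sigma^2): 2.
- categorical on 7 outcomes (probabilities sum to 1): 7-1 = 6.
Total = 7 + 2 + 2 + 6 = 17.
Dimension = 17

17


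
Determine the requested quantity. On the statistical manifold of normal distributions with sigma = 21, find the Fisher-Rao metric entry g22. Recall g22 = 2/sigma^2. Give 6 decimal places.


For the 2-parameter normal family, the Fisher metric has:
  g11 = 1/sigma^2, g22 = 2/sigma^2.
sigma = 21, sigma^2 = 441.
g22 = 0.004535

0.004535


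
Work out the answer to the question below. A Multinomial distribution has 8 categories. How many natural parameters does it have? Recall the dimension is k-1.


Exponential family dimension calculation:
For Multinomial with k=8 categories, dim = k-1 = 7.

7


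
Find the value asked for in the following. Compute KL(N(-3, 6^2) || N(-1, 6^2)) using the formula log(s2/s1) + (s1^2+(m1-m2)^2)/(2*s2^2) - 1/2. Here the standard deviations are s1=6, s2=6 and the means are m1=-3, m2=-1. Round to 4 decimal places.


KL divergence between normal distributions:
KL = log(s2/s1) + (s1^2 + (m1-m2)^2)/(2*s2^2) - 1/2.
log(6/6) = 0.0.
(6^2 + (-3--1)^2)/(2*6^2) = (36 + 4)/72 = 0.555556.
KL = 0.0 + 0.555556 - 0.5 = 0.0556

0.0556


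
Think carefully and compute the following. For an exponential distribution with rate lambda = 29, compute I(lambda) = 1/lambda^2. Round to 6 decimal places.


Fisher information for exponential: I(lambda) = 1/lambda^2.
lambda = 29, lambda^2 = 841.
I = 1/841 = 0.001189

0.001189


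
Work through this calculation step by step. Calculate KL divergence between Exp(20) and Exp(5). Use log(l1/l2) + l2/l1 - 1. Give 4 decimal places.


KL divergence for exponential family:
KL = log(l1/l2) + l2/l1 - 1.
log(20/5) = 1.386294.
5/20 = 0.25.
KL = 1.386294 + 0.25 - 1 = 0.6363

0.6363


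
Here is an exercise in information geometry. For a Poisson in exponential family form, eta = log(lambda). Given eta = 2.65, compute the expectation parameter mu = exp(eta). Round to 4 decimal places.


Expectation parameter for Poisson exponential family:
mu = exp(eta).
eta = 2.65.
mu = exp(2.65) = 14.1540

14.1540


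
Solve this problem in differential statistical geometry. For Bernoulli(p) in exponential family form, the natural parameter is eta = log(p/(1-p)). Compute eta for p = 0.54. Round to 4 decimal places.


Natural parameter for Bernoulli: eta = log(p/(1-p)).
p = 0.54, 1-p = 0.46.
p/(1-p) = 1.173913.
eta = log(1.173913) = 0.1603

0.1603


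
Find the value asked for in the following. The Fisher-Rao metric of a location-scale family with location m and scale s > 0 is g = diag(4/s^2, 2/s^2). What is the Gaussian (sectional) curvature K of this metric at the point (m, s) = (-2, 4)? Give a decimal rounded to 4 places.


The metric has the form g = (A dm^2 + B ds^2)/s^2 with A = 4, B = 2.
Substitute u = sqrt(A/B)*m: g = B*(du^2 + ds^2)/s^2, i.e. B times the
Poincare upper half-plane metric, which has constant Gaussian curvature -1.
Scaling a 2D metric by a constant c divides the Gaussian curvature by c,
so K = -1/B = -1/(2) = -0.5000 everywhere (the point (m, s) = (-2, 4) is irrelevant:
the curvature is constant).
The requested Gaussian curvature is K = -0.5000.

-0.5000


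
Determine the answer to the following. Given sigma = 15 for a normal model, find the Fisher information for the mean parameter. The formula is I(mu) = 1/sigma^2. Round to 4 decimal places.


The Fisher information for the mean of a normal distribution is I(mu) = 1/sigma^2.
sigma = 15, so sigma^2 = 225.
I(mu) = 1/225 = 0.0044

0.0044


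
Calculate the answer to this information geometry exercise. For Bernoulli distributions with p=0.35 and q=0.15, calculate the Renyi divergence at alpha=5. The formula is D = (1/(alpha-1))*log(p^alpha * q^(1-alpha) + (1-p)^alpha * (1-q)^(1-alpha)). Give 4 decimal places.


Renyi divergence of order alpha between Bernoulli distributions:
D = (1/(alpha-1))*log(p^alpha * q^(1-alpha) + (1-p)^alpha * (1-q)^(1-alpha)).
alpha = 5, p = 0.35, q = 0.15.
p^alpha * q^(1-alpha) = 0.35^5 * 0.15^-4 = 10.374691.
(1-p)^alpha * (1-q)^(1-alpha) = 0.65^5 * 0.85^-4 = 0.222275.
sum = 10.374691 + 0.222275 = 10.596967.
D = (1/4)*log(10.596967) = 0.5901

0.5901


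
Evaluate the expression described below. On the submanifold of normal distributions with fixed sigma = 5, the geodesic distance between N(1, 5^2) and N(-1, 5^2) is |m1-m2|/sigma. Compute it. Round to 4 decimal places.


On the fixed-variance normal subfamily, geodesic distance = |m1-m2|/sigma.
|1 - -1| = 2.
sigma = 5.
d = 2/5 = 0.4000

0.4000


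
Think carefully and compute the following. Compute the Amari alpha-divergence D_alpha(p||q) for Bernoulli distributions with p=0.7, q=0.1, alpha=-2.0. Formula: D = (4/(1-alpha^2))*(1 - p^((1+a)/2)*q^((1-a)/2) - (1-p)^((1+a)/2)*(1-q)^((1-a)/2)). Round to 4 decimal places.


Amari alpha-divergence:
D = (4/(1-alpha^2))*(1 - p^((1+a)/2)*q^((1-a)/2) - (1-p)^((1+a)/2)*(1-q)^((1-a)/2)).
alpha = -2.0, p = 0.7, q = 0.1.
e1 = (1+alpha)/2 = -0.5, e2 = (1-alpha)/2 = 1.5.
t1 = p^e1 * q^e2 = 0.7^-0.5 * 0.1^1.5 = 0.037796.
t2 = (1-p)^e1 * (1-q)^e2 = 0.3^-0.5 * 0.9^1.5 = 1.558846.
4/(1-alpha^2) = -1.333333.
D = -1.333333*(1 - 0.037796 - 1.558846) = 0.7955

0.7955


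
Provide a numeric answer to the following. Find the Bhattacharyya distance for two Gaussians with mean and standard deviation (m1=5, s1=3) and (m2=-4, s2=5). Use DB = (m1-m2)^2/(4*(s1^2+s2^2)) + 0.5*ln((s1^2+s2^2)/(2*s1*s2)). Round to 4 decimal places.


Bhattacharyya distance between two Gaussians:
DB = (m1-m2)^2/(4*(s1^2+s2^2)) + (1/2)*ln((s1^2+s2^2)/(2*s1*s2)).
(m1-m2)^2 = (9)^2 = 81.
s1^2+s2^2 = 9 + 25 = 34.
term1 = 81/136 = 0.595588.
term2 = 0.5*ln(34/30.0) = 0.062582.
DB = 0.595588 + 0.062582 = 0.6582

0.6582


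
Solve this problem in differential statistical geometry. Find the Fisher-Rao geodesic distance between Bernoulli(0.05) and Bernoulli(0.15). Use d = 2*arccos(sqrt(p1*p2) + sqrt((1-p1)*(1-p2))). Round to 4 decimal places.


Geodesic distance on Bernoulli manifold:
d(p1,p2) = 2*arccos(sqrt(p1*p2) + sqrt((1-p1)*(1-p2))).
sqrt(p1*p2) = sqrt(0.05*0.15) = 0.086603.
sqrt((1-p1)*(1-p2)) = sqrt(0.95*0.85) = 0.89861.
arg = 0.086603 + 0.89861 = 0.985213.
d = 2*arccos(0.985213) = 0.3444

0.3444


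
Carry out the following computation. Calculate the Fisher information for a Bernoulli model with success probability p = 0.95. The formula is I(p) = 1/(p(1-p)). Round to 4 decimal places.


For Bernoulli(p), Fisher information is I(p) = 1/(p*(1-p)).
p = 0.95, 1-p = 0.05.
p*(1-p) = 0.0475.
I(p) = 1/0.0475 = 21.0526

21.0526


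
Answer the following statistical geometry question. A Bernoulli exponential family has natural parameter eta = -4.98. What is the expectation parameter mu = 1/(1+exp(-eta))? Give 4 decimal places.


Dual coordinate (expectation parameter) for Bernoulli:
mu = 1/(1+exp(-eta)).
eta = -4.98.
exp(-eta) = exp(4.98) = 145.474382.
mu = 1/(1+145.474382) = 0.0068

0.0068


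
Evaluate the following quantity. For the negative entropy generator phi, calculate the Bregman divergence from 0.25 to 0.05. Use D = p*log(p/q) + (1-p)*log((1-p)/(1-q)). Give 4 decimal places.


Bregman divergence with negative entropy generator:
D = p*log(p/q) + (1-p)*log((1-p)/(1-q)).
p = 0.25, q = 0.05.
p*log(p/q) = 0.25*log(0.25/0.05) = 0.402359.
(1-p)*log((1-p)/(1-q)) = 0.75*log(0.75/0.95) = -0.177292.
D = 0.402359 + -0.177292 = 0.2251

0.2251


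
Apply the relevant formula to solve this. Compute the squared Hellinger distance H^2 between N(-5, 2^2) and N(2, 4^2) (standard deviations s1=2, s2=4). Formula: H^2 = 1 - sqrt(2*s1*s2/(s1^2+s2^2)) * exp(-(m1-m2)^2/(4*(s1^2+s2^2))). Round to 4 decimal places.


Squared Hellinger distance for Gaussians:
H^2 = 1 - sqrt(2*s1*s2/(s1^2+s2^2)) * exp(-(m1-m2)^2/(4*(s1^2+s2^2))).
s1^2 = 4, s2^2 = 16, s1^2+s2^2 = 20.
sqrt(2*2*4/(20)) = 0.894427.
(m1-m2)^2 = (-7)^2 = 49.
exp(-49/(4*20)) = exp(-0.6125) = 0.541994.
H^2 = 1 - 0.894427*0.541994 = 0.5152

0.5152


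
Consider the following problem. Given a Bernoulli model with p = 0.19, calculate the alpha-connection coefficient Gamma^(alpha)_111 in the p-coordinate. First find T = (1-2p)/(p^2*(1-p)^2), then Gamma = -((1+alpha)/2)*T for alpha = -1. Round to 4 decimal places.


Skewness (Amari-Chentsov) tensor: T = (1-2p)/(p^2*(1-p)^2).
p = 0.19, 1-2p = 0.62, p^2 = 0.0361, (1-p)^2 = 0.6561.
T = 0.62/(0.0361 * 0.6561) = 26.176673.
In the p-coordinate, Gamma^(alpha) = Gamma^(0) - (alpha/2)*T with Gamma^(0) = (1/2)*g'(p) = -T/2,
so Gamma^(alpha) = -((1+alpha)/2)*T.
alpha = -1, -(1+alpha)/2 = 0.0.
Gamma = 0.0 * 26.176673 = 0.0000

0.0000


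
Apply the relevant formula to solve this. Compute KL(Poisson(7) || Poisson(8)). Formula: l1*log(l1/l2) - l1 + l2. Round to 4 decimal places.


KL divergence for Poisson:
KL = l1*log(l1/l2) - l1 + l2.
l1 = 7, l2 = 8.
log(7/8) = -0.133531.
l1*log(l1/l2) = 7 * -0.133531 = -0.93472.
KL = -0.93472 - 7 + 8 = 0.0653

0.0653


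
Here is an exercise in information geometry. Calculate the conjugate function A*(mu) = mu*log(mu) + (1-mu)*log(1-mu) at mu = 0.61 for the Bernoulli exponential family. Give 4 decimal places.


Legendre transform for Bernoulli:
A*(mu) = mu*log(mu) + (1-mu)*log(1-mu).
mu = 0.61, 1-mu = 0.39.
mu*log(mu) = 0.61*log(0.61) = -0.301521.
(1-mu)*log(1-mu) = 0.39*log(0.39) = -0.367227.
A* = -0.301521 + -0.367227 = -0.6687

-0.6687


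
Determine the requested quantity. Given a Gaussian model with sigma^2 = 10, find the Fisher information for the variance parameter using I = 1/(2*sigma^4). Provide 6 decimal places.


Fisher information for variance: I(sigma^2) = 1/(2*sigma^4).
sigma^2 = 10, so sigma^4 = 100.
I = 1/(2*100) = 1/200 = 0.005000

0.005000


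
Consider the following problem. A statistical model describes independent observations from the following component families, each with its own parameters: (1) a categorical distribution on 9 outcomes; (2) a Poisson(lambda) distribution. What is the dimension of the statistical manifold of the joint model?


The dimension of a statistical manifold equals the number of free
(independent) real parameters of the model. For a product of independent
blocks the parameter counts add.
- categorical on 9 outcomes (probabilities sum to 1): 9-1 = 8.
- Poisson (lambda): 1.
Total = 8 + 1 = 9.
Dimension = 9

9


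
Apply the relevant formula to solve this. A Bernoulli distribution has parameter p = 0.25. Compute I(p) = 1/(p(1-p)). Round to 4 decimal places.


For Bernoulli(p), Fisher information is I(p) = 1/(p*(1-p)).
p = 0.25, 1-p = 0.75.
p*(1-p) = 0.1875.
I(p) = 1/0.1875 = 5.3333

5.3333


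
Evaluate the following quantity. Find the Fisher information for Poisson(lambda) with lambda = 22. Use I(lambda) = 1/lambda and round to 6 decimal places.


Fisher information for Poisson: I(lambda) = 1/lambda.
lambda = 22.
I(lambda) = 1/22 = 0.045455

0.045455


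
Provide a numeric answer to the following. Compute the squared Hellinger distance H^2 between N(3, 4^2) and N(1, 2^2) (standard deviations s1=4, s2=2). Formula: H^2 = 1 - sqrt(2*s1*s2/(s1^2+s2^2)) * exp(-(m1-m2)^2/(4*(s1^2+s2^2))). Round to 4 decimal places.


Squared Hellinger distance for Gaussians:
H^2 = 1 - sqrt(2*s1*s2/(s1^2+s2^2)) * exp(-(m1-m2)^2/(4*(s1^2+s2^2))).
s1^2 = 16, s2^2 = 4, s1^2+s2^2 = 20.
sqrt(2*4*2/(20)) = 0.894427.
(m1-m2)^2 = (2)^2 = 4.
exp(-4/(4*20)) = exp(-0.05) = 0.951229.
H^2 = 1 - 0.894427*0.951229 = 0.1492

0.1492


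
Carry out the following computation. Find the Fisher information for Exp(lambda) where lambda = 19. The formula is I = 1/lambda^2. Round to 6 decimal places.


Fisher information for exponential: I(lambda) = 1/lambda^2.
lambda = 19, lambda^2 = 361.
I = 1/361 = 0.002770

0.002770


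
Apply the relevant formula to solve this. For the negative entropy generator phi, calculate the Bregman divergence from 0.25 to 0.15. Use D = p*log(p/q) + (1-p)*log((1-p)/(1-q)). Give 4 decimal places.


Bregman divergence with negative entropy generator:
D = p*log(p/q) + (1-p)*log((1-p)/(1-q)).
p = 0.25, q = 0.15.
p*log(p/q) = 0.25*log(0.25/0.15) = 0.127706.
(1-p)*log((1-p)/(1-q)) = 0.75*log(0.75/0.85) = -0.093872.
D = 0.127706 + -0.093872 = 0.0338

0.0338


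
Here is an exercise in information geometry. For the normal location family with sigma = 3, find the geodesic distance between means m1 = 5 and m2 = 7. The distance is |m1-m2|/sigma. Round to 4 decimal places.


On the fixed-variance normal subfamily, geodesic distance = |m1-m2|/sigma.
|5 - 7| = 2.
sigma = 3.
d = 2/3 = 0.6667

0.6667


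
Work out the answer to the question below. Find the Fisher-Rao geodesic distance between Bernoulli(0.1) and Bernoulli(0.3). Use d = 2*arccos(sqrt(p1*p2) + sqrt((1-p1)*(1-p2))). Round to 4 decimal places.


Geodesic distance on Bernoulli manifold:
d(p1,p2) = 2*arccos(sqrt(p1*p2) + sqrt((1-p1)*(1-p2))).
sqrt(p1*p2) = sqrt(0.1*0.3) = 0.173205.
sqrt((1-p1)*(1-p2)) = sqrt(0.9*0.7) = 0.793725.
arg = 0.173205 + 0.793725 = 0.96693.
d = 2*arccos(0.96693) = 0.5158

0.5158


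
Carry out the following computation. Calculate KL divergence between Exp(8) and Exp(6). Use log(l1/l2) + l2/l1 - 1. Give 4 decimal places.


KL divergence for exponential family:
KL = log(l1/l2) + l2/l1 - 1.
log(8/6) = 0.287682.
6/8 = 0.75.
KL = 0.287682 + 0.75 - 1 = 0.0377

0.0377


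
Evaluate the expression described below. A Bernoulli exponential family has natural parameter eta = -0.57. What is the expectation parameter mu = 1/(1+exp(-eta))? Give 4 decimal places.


Dual coordinate (expectation parameter) for Bernoulli:
mu = 1/(1+exp(-eta)).
eta = -0.57.
exp(-eta) = exp(0.57) = 1.768267.
mu = 1/(1+1.768267) = 0.3612

0.3612


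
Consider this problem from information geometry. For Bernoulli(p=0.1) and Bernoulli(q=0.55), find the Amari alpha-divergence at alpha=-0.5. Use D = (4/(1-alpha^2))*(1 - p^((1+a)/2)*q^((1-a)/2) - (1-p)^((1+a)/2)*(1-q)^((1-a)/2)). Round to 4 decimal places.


Amari alpha-divergence:
D = (4/(1-alpha^2))*(1 - p^((1+a)/2)*q^((1-a)/2) - (1-p)^((1+a)/2)*(1-q)^((1-a)/2)).
alpha = -0.5, p = 0.1, q = 0.55.
e1 = (1+alpha)/2 = 0.25, e2 = (1-alpha)/2 = 0.75.
t1 = p^e1 * q^e2 = 0.1^0.25 * 0.55^0.75 = 0.359147.
t2 = (1-p)^e1 * (1-q)^e2 = 0.9^0.25 * 0.45^0.75 = 0.535143.
4/(1-alpha^2) = 5.333333.
D = 5.333333*(1 - 0.359147 - 0.535143) = 0.5638

0.5638


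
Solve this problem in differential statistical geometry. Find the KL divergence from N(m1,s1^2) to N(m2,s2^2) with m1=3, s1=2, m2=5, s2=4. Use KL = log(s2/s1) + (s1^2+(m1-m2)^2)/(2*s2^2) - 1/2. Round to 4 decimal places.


KL divergence between normal distributions:
KL = log(s2/s1) + (s1^2 + (m1-m2)^2)/(2*s2^2) - 1/2.
log(4/2) = 0.693147.
(2^2 + (3-5)^2)/(2*4^2) = (4 + 4)/32 = 0.25.
KL = 0.693147 + 0.25 - 0.5 = 0.4431

0.4431


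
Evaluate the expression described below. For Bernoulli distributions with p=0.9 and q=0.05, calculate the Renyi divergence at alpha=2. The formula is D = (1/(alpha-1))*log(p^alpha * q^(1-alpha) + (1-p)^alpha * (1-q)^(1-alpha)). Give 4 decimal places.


Renyi divergence of order alpha between Bernoulli distributions:
D = (1/(alpha-1))*log(p^alpha * q^(1-alpha) + (1-p)^alpha * (1-q)^(1-alpha)).
alpha = 2, p = 0.9, q = 0.05.
p^alpha * q^(1-alpha) = 0.9^2 * 0.05^-1 = 16.2.
(1-p)^alpha * (1-q)^(1-alpha) = 0.1^2 * 0.95^-1 = 0.010526.
sum = 16.2 + 0.010526 = 16.210526.
D = (1/1)*log(16.210526) = 2.7857

2.7857


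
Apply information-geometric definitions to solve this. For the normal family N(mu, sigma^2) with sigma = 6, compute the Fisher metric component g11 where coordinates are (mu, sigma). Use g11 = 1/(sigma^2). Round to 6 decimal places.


For the 2-parameter normal family, the Fisher metric has:
  g11 = 1/sigma^2, g22 = 2/sigma^2.
sigma = 6, sigma^2 = 36.
g11 = 0.027778

0.027778


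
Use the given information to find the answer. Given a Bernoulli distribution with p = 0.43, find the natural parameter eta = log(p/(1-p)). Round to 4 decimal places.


Natural parameter for Bernoulli: eta = log(p/(1-p)).
p = 0.43, 1-p = 0.57.
p/(1-p) = 0.754386.
eta = log(0.754386) = -0.2819

-0.2819


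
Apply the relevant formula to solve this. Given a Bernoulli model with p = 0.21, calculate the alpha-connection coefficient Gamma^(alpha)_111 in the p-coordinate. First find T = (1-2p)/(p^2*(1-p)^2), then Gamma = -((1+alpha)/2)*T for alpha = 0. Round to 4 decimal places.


Skewness (Amari-Chentsov) tensor: T = (1-2p)/(p^2*(1-p)^2).
p = 0.21, 1-2p = 0.58, p^2 = 0.0441, (1-p)^2 = 0.6241.
T = 0.58/(0.0441 * 0.6241) = 21.07343.
In the p-coordinate, Gamma^(alpha) = Gamma^(0) - (alpha/2)*T with Gamma^(0) = (1/2)*g'(p) = -T/2,
so Gamma^(alpha) = -((1+alpha)/2)*T.
alpha = 0, -(1+alpha)/2 = -0.5.
Gamma = -0.5 * 21.07343 = -10.5367

-10.5367


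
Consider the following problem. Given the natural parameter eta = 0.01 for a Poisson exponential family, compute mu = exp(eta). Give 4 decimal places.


Expectation parameter for Poisson exponential family:
mu = exp(eta).
eta = 0.01.
mu = exp(0.01) = 1.0101

1.0101


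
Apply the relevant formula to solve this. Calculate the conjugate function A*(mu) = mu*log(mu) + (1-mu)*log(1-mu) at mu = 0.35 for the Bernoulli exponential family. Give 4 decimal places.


Legendre transform for Bernoulli:
A*(mu) = mu*log(mu) + (1-mu)*log(1-mu).
mu = 0.35, 1-mu = 0.65.
mu*log(mu) = 0.35*log(0.35) = -0.367438.
(1-mu)*log(1-mu) = 0.65*log(0.65) = -0.280009.
A* = -0.367438 + -0.280009 = -0.6474

-0.6474


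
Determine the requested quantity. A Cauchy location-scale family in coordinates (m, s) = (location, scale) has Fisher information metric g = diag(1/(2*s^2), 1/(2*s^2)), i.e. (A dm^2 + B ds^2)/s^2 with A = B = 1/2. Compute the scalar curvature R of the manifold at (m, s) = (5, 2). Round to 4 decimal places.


The metric has the form g = (A dm^2 + B ds^2)/s^2 with A = 1/2, B = 1/2.
Substitute u = sqrt(A/B)*m: g = B*(du^2 + ds^2)/s^2, i.e. B times the
Poincare upper half-plane metric, which has constant Gaussian curvature -1.
Scaling a 2D metric by a constant c divides the Gaussian curvature by c,
so K = -1/B = -1/(1/2) = -2.0000 everywhere (the point (m, s) = (5, 2) is irrelevant:
the curvature is constant).
Scalar curvature in dimension 2: R = 2K = -2/(1/2) = -4.0000.

-4.0000


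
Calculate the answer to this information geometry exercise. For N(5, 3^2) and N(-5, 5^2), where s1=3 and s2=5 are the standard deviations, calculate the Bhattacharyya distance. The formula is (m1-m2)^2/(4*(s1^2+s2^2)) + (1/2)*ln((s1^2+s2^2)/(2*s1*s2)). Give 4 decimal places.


Bhattacharyya distance between two Gaussians:
DB = (m1-m2)^2/(4*(s1^2+s2^2)) + (1/2)*ln((s1^2+s2^2)/(2*s1*s2)).
(m1-m2)^2 = (10)^2 = 100.
s1^2+s2^2 = 9 + 25 = 34.
term1 = 100/136 = 0.735294.
term2 = 0.5*ln(34/30.0) = 0.062582.
DB = 0.735294 + 0.062582 = 0.7979

0.7979


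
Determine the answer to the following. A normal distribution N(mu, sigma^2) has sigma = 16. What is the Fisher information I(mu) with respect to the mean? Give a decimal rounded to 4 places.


The Fisher information for the mean of a normal distribution is I(mu) = 1/sigma^2.
sigma = 16, so sigma^2 = 256.
I(mu) = 1/256 = 0.0039

0.0039


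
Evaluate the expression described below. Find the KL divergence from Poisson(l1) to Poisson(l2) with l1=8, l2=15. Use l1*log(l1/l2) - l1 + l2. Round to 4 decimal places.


KL divergence for Poisson:
KL = l1*log(l1/l2) - l1 + l2.
l1 = 8, l2 = 15.
log(8/15) = -0.628609.
l1*log(l1/l2) = 8 * -0.628609 = -5.028869.
KL = -5.028869 - 8 + 15 = 1.9711

1.9711


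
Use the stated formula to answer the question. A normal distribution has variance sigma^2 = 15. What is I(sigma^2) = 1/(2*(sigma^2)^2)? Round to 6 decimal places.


Fisher information for variance: I(sigma^2) = 1/(2*sigma^4).
sigma^2 = 15, so sigma^4 = 225.
I = 1/(2*225) = 1/450 = 0.002222

0.002222


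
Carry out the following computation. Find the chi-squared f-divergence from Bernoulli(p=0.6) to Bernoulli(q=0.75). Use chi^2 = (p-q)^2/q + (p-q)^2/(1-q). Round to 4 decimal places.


Chi-squared divergence between Bernoulli distributions:
chi^2 = (p-q)^2/q + (p-q)^2/(1-q).
p = 0.6, q = 0.75, p-q = -0.15.
(p-q)^2 = 0.0225.
term1 = 0.0225/0.75 = 0.03.
term2 = 0.0225/0.25 = 0.09.
chi^2 = 0.03 + 0.09 = 0.1200

0.1200


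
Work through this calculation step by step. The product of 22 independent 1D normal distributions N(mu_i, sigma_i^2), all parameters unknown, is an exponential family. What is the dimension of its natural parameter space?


Exponential family dimension calculation:
Each univariate normal has two natural parameters (mu/sigma^2 and -1/(2 sigma^2)).
With 22 independent components, dim = 2 * 22 = 44.

44


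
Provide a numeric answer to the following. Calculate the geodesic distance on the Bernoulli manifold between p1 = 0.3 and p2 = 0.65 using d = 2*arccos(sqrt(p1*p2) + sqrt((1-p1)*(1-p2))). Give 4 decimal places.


Geodesic distance on Bernoulli manifold:
d(p1,p2) = 2*arccos(sqrt(p1*p2) + sqrt((1-p1)*(1-p2))).
sqrt(p1*p2) = sqrt(0.3*0.65) = 0.441588.
sqrt((1-p1)*(1-p2)) = sqrt(0.7*0.35) = 0.494975.
arg = 0.441588 + 0.494975 = 0.936563.
d = 2*arccos(0.936563) = 0.7162

0.7162


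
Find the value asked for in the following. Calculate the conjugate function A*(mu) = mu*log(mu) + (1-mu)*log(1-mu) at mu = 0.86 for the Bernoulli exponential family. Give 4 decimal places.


Legendre transform for Bernoulli:
A*(mu) = mu*log(mu) + (1-mu)*log(1-mu).
mu = 0.86, 1-mu = 0.14.
mu*log(mu) = 0.86*log(0.86) = -0.129708.
(1-mu)*log(1-mu) = 0.14*log(0.14) = -0.275256.
A* = -0.129708 + -0.275256 = -0.4050

-0.4050


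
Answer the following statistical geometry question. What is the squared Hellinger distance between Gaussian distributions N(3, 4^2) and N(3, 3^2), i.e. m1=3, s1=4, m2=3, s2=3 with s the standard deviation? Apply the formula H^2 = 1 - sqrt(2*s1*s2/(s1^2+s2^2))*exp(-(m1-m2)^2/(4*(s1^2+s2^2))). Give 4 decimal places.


Squared Hellinger distance for Gaussians:
H^2 = 1 - sqrt(2*s1*s2/(s1^2+s2^2)) * exp(-(m1-m2)^2/(4*(s1^2+s2^2))).
s1^2 = 16, s2^2 = 9, s1^2+s2^2 = 25.
sqrt(2*4*3/(25)) = 0.979796.
(m1-m2)^2 = (0)^2 = 0.
exp(-0/(4*25)) = exp(0.0) = 1.0.
H^2 = 1 - 0.979796*1.0 = 0.0202

0.0202


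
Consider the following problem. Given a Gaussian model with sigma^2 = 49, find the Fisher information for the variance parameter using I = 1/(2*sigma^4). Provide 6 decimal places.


Fisher information for variance: I(sigma^2) = 1/(2*sigma^4).
sigma^2 = 49, so sigma^4 = 2401.
I = 1/(2*2401) = 1/4802 = 0.000208

0.000208


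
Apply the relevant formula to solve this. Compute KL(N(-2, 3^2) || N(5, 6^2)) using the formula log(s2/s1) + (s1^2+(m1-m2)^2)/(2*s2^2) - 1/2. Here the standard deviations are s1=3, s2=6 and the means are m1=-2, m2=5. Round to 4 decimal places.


KL divergence between normal distributions:
KL = log(s2/s1) + (s1^2 + (m1-m2)^2)/(2*s2^2) - 1/2.
log(6/3) = 0.693147.
(3^2 + (-2-5)^2)/(2*6^2) = (9 + 49)/72 = 0.805556.
KL = 0.693147 + 0.805556 - 0.5 = 0.9987

0.9987


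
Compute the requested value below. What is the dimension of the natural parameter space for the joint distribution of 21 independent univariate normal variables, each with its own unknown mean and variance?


Exponential family dimension calculation:
Each univariate normal has two natural parameters (mu/sigma^2 and -1/(2 sigma^2)).
With 21 independent components, dim = 2 * 21 = 42.

42


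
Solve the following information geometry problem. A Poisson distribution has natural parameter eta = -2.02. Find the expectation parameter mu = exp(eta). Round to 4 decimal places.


Expectation parameter for Poisson exponential family:
mu = exp(eta).
eta = -2.02.
mu = exp(-2.02) = 0.1327

0.1327


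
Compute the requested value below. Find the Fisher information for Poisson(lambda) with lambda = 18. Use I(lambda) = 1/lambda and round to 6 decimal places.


Fisher information for Poisson: I(lambda) = 1/lambda.
lambda = 18.
I(lambda) = 1/18 = 0.055556

0.055556


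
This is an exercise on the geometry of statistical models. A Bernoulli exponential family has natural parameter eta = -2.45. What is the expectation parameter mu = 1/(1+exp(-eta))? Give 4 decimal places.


Dual coordinate (expectation parameter) for Bernoulli:
mu = 1/(1+exp(-eta)).
eta = -2.45.
exp(-eta) = exp(2.45) = 11.588347.
mu = 1/(1+11.588347) = 0.0794

0.0794


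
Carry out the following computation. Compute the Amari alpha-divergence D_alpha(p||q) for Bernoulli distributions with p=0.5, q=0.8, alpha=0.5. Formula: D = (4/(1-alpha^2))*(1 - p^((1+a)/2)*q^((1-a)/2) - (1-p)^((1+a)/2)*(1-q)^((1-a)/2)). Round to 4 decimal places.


Amari alpha-divergence:
D = (4/(1-alpha^2))*(1 - p^((1+a)/2)*q^((1-a)/2) - (1-p)^((1+a)/2)*(1-q)^((1-a)/2)).
alpha = 0.5, p = 0.5, q = 0.8.
e1 = (1+alpha)/2 = 0.75, e2 = (1-alpha)/2 = 0.25.
t1 = p^e1 * q^e2 = 0.5^0.75 * 0.8^0.25 = 0.562341.
t2 = (1-p)^e1 * (1-q)^e2 = 0.5^0.75 * 0.2^0.25 = 0.397635.
4/(1-alpha^2) = 5.333333.
D = 5.333333*(1 - 0.562341 - 0.397635) = 0.2135

0.2135


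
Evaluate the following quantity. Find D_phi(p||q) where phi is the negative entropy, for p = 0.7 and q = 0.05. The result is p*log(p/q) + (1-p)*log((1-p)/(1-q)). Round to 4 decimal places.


Bregman divergence with negative entropy generator:
D = p*log(p/q) + (1-p)*log((1-p)/(1-q)).
p = 0.7, q = 0.05.
p*log(p/q) = 0.7*log(0.7/0.05) = 1.84734.
(1-p)*log((1-p)/(1-q)) = 0.3*log(0.3/0.95) = -0.345804.
D = 1.84734 + -0.345804 = 1.5015

1.5015
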